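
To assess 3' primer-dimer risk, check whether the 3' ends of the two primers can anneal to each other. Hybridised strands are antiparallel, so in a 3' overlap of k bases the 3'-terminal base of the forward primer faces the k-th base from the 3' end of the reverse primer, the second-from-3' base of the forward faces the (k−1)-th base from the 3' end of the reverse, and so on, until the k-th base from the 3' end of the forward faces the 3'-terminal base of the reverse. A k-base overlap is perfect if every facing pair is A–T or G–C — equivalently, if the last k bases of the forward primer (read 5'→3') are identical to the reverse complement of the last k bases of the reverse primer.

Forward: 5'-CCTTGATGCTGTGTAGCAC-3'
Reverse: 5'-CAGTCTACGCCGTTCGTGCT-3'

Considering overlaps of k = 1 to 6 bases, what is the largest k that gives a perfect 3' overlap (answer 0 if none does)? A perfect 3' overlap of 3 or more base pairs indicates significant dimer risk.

Last 6 bases (5'→3') — forward …TAGCAC, reverse …CGTGCT.
Reverse complement of the reverse primer's last 6 bases: AGCACG; its first k bases are the reverse complement of the reverse primer's last k bases, so a perfect k-base overlap needs the forward primer's last k bases to equal them.
Comparing (forward last k vs required): k=1: C vs A ✗; k=2: AC vs AG ✗; k=3: CAC vs AGC ✗; k=4: GCAC vs AGCA ✗; k=5: AGCAC vs AGCAC ✓; k=6: TAGCAC vs AGCACG ✗.
Only k = 5 is perfect, so the longest perfect 3' overlap is 5.

Longest perfect overlap: 5 complementary base pairs; significant dimer risk (threshold 3).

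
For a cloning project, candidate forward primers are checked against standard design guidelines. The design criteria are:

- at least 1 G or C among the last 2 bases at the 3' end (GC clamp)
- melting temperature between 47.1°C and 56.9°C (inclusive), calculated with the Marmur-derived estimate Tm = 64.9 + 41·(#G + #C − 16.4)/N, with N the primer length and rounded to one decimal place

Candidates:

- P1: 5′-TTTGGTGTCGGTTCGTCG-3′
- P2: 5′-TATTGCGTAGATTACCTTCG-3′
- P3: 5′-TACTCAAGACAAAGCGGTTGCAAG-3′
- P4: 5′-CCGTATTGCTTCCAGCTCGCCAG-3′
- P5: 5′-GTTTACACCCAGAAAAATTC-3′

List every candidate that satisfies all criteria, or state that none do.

P1 (18 nt, A=0 T=8 G=7 C=3): 3' end CG has 2 G/C ✓; Tm = 64.9 + 41·(10 − 16.4)/18 = 50.3°C ✓ — passes.
P2 (20 nt, A=4 T=8 G=4 C=4): 3' end CG has 2 G/C ✓; Tm = 64.9 + 41·(8 − 16.4)/20 = 47.7°C ✓ — passes.
P3 (24 nt, A=9 T=4 G=6 C=5): 3' end AG has 1 G/C ✓; Tm = 64.9 + 41·(11 − 16.4)/24 = 55.7°C ✓ — passes.
P4 (23 nt, A=3 T=6 G=5 C=9): 3' end AG has 1 G/C ✓; Tm = 64.9 + 41·(14 − 16.4)/23 = 60.6°C, outside 47.1–56.9°C ✗ — fails.
P5 (20 nt, A=8 T=5 G=2 C=5): 3' end TC has 1 G/C ✓; Tm = 64.9 + 41·(7 − 16.4)/20 = 45.6°C, outside 47.1–56.9°C ✗ — fails.

P1, P2 and P3.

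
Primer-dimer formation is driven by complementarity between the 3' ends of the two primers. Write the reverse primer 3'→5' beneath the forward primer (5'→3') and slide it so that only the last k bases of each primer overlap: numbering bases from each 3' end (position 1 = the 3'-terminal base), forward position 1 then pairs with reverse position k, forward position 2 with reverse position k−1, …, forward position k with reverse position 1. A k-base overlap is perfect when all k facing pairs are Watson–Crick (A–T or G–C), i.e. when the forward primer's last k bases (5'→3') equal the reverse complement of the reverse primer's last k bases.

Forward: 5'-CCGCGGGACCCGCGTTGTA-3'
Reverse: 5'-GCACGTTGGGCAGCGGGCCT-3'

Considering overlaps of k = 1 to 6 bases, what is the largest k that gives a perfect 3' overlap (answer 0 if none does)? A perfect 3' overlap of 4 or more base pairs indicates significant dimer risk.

Last 6 bases (5'→3') — forward …GTTGTA, reverse …GGGCCT.
Reverse complement of the reverse primer's last 6 bases: AGGCCC; its first k bases are the reverse complement of the reverse primer's last k bases, so a perfect k-base overlap needs the forward primer's last k bases to equal them.
Comparing (forward last k vs required): k=1: A vs A ✓; k=2: TA vs AG ✗; k=3: GTA vs AGG ✗; k=4: TGTA vs AGGC ✗; k=5: TTGTA vs AGGCC ✗; k=6: GTTGTA vs AGGCCC ✗.
Only k = 1 is perfect, so the longest perfect 3' overlap is 1.

Longest perfect overlap: 1 complementary base pair; below the dimer-risk threshold (threshold 4).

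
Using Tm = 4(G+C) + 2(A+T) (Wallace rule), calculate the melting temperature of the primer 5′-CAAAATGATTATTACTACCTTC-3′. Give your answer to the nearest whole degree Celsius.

56°C

Base counts: A=8, T=8, G=1, C=5 (length 22).
Tm = 2·(8+8) + 4·(1+5) = 2·16 + 4·6 = 32 + 24 = 56°C.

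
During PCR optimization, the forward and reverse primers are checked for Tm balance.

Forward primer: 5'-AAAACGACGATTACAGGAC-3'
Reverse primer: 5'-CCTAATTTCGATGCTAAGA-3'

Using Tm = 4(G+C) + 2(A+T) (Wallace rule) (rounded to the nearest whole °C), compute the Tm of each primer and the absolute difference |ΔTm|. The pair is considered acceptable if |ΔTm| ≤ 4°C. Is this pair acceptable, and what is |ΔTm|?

|ΔTm| = 2°C; the pair is acceptable.

Forward: A=9 T=2 G=4 C=4 → Tm = 2·11 + 4·8 = 54°C.
Reverse: A=6 T=6 G=3 C=4 → Tm = 2·12 + 4·7 = 52°C.
|ΔTm| = |54 − 52| = 2°C, ≤ 4°C.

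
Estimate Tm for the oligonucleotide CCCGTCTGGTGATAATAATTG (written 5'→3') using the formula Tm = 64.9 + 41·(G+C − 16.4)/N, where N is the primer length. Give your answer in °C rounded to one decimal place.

Base counts: A=5, T=7, G=5, C=4; G+C = 9, N = 21.
Tm = 64.9 + 41·(9 − 16.4)/21 = 64.9 + -303.40/21 = 50.5°C.

50.5°C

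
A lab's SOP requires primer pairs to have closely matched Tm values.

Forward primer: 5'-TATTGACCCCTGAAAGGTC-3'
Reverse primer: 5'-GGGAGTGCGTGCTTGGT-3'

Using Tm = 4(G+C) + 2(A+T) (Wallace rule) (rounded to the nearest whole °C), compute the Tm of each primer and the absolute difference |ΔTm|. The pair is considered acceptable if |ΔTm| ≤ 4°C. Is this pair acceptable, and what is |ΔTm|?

|ΔTm| = 0°C; the pair is acceptable.

Forward: A=5 T=5 G=4 C=5 → Tm = 2·10 + 4·9 = 56°C.
Reverse: A=1 T=5 G=9 C=2 → Tm = 2·6 + 4·11 = 56°C.
|ΔTm| = |56 − 56| = 0°C, ≤ 4°C.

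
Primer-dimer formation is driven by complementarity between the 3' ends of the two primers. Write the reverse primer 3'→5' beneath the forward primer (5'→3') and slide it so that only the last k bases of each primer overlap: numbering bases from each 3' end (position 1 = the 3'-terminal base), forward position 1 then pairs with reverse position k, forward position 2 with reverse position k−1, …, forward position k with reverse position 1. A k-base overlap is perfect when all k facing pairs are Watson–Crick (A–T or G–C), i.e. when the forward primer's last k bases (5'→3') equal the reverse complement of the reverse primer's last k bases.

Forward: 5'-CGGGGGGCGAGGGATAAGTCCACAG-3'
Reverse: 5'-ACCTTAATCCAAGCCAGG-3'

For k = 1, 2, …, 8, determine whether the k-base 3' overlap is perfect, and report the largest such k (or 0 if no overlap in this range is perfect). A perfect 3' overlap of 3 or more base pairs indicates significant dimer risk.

Longest perfect overlap: 0 complementary base pairs; below the dimer-risk threshold (threshold 3).

Last 8 bases (5'→3') — forward …GTCCACAG, reverse …AAGCCAGG.
Reverse complement of the reverse primer's last 8 bases: CCTGGCTT; its first k bases are the reverse complement of the reverse primer's last k bases, so a perfect k-base overlap needs the forward primer's last k bases to equal them.
Comparing (forward last k vs required): k=1: G vs C ✗; k=2: AG vs CC ✗; k=3: CAG vs CCT ✗; k=4: ACAG vs CCTG ✗; k=5: CACAG vs CCTGG ✗; k=6: CCACAG vs CCTGGC ✗; k=7: TCCACAG vs CCTGGCT ✗; k=8: GTCCACAG vs CCTGGCTT ✗.
No overlap length from 1 to 8 is perfect, so the longest perfect 3' overlap is 0.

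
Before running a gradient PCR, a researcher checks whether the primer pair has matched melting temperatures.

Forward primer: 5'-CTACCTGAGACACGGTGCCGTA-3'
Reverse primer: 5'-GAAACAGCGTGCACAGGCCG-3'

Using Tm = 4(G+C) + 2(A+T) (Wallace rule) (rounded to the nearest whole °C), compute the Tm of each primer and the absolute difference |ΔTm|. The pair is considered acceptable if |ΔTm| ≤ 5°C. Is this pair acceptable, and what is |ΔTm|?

|ΔTm| = 4°C; the pair is acceptable.

Forward: A=5 T=4 G=6 C=7 → Tm = 2·9 + 4·13 = 70°C.
Reverse: A=6 T=1 G=7 C=6 → Tm = 2·7 + 4·13 = 66°C.
|ΔTm| = |70 − 66| = 4°C, ≤ 5°C.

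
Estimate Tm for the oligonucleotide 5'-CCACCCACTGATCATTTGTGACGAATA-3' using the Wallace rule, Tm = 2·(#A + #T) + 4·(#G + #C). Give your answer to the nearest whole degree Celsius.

78°C

Base counts: A=8, T=7, G=4, C=8 (length 27).
Tm = 2·(8+7) + 4·(4+8) = 2·15 + 4·12 = 30 + 48 = 78°C.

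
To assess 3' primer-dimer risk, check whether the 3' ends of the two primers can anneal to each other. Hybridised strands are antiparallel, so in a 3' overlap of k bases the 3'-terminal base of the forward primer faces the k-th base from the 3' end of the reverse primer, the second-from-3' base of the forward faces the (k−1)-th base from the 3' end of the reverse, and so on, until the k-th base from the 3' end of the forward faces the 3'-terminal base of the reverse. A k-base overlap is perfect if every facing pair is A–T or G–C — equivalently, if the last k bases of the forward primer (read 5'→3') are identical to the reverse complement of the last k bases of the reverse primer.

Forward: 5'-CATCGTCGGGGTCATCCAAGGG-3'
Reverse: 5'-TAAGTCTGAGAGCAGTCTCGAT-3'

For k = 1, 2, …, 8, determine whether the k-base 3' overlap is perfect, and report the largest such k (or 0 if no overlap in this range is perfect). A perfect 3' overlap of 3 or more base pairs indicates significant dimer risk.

Longest perfect overlap: 0 complementary base pairs; below the dimer-risk threshold (threshold 3).

Last 8 bases (5'→3') — forward …TCCAAGGG, reverse …GTCTCGAT.
Reverse complement of the reverse primer's last 8 bases: ATCGAGAC; its first k bases are the reverse complement of the reverse primer's last k bases, so a perfect k-base overlap needs the forward primer's last k bases to equal them.
Comparing (forward last k vs required): k=1: G vs A ✗; k=2: GG vs AT ✗; k=3: GGG vs ATC ✗; k=4: AGGG vs ATCG ✗; k=5: AAGGG vs ATCGA ✗; k=6: CAAGGG vs ATCGAG ✗; k=7: CCAAGGG vs ATCGAGA ✗; k=8: TCCAAGGG vs ATCGAGAC ✗.
No overlap length from 1 to 8 is perfect, so the longest perfect 3' overlap is 0.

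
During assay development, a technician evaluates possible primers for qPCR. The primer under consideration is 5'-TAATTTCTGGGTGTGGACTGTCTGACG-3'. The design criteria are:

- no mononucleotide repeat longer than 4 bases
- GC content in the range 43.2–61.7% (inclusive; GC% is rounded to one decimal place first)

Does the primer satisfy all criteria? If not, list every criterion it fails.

Base counts: A=4, T=10, G=9, C=4 (length 27).
homopolymer run: longest run = 3 ✓
GC content: GC 13/27 = 48.1% ✓

Meets all criteria.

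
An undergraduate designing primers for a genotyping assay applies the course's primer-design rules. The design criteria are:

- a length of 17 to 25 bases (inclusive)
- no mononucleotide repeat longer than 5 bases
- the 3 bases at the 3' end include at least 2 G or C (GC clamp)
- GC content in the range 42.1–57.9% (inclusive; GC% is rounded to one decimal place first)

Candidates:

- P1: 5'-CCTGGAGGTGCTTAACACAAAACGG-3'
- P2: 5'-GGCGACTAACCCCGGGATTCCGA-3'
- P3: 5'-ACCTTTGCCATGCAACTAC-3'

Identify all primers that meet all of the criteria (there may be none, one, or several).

P1 (25 nt, A=8 T=4 G=7 C=6): length 25 ✓; longest run = 4 ✓; 3' end CGG has 3 G/C ✓; GC 13/25 = 52.0% ✓ — passes.
P2 (23 nt, A=5 T=3 G=7 C=8): length 23 ✓; longest run = 4 ✓; 3' end CGA has 2 G/C ✓; GC 15/23 = 65.2%, outside 42.1–57.9% ✗ — fails.
P3 (19 nt, A=5 T=5 G=2 C=7): length 19 ✓; longest run = 3 ✓; 3' end TAC has 1 G/C, need ≥2 ✗; GC 9/19 = 47.4% ✓ — fails.

P1 only.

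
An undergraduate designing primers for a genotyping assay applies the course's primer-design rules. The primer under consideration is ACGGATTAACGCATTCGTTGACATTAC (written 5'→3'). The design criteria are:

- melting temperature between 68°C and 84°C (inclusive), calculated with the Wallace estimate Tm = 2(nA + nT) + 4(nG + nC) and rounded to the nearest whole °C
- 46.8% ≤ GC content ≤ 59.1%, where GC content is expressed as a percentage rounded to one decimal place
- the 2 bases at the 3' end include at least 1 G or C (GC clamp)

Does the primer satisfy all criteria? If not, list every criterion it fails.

Base counts: A=8, T=8, G=5, C=6 (length 27).
Tm: Tm = 2·16 + 4·11 = 76°C ✓
GC content: GC 11/27 = 40.7%, outside 46.8–59.1% ✗
GC clamp: 3' end AC has 1 G/C ✓

Fails: GC content.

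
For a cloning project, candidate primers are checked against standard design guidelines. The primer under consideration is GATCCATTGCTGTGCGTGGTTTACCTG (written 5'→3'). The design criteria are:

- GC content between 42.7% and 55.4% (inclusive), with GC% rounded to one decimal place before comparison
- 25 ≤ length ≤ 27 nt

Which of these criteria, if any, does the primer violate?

Meets all criteria.

Base counts: A=3, T=10, G=8, C=6 (length 27).
GC content: GC 14/27 = 51.9% ✓
length: length 27 ✓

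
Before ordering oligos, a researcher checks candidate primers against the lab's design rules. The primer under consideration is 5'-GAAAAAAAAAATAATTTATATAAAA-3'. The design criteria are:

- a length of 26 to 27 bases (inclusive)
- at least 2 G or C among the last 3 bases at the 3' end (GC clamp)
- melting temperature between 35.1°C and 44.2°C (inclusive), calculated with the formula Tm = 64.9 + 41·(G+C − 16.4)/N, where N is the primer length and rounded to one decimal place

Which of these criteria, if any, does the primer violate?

Fails: length, GC clamp.

Base counts: A=18, T=6, G=1, C=0 (length 25).
length: length 25, outside 26–27 ✗
GC clamp: 3' end AAA has 0 G/C, need ≥2 ✗
Tm: Tm = 64.9 + 41·(1 − 16.4)/25 = 39.6°C ✓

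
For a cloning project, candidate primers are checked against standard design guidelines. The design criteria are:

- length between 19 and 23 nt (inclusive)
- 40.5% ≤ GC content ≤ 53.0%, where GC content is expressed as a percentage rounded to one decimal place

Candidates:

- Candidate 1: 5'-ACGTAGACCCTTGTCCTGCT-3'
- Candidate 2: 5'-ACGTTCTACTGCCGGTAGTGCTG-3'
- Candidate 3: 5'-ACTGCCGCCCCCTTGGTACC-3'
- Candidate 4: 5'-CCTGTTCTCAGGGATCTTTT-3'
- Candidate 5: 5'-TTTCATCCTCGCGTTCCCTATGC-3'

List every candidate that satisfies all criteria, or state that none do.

Candidate 4 and Candidate 5.

Candidate 1 (20 nt, A=3 T=6 G=4 C=7): length 20 ✓; GC 11/20 = 55.0%, outside 40.5–53.0% ✗ — fails.
Candidate 2 (23 nt, A=3 T=7 G=7 C=6): length 23 ✓; GC 13/23 = 56.5%, outside 40.5–53.0% ✗ — fails.
Candidate 3 (20 nt, A=2 T=4 G=4 C=10): length 20 ✓; GC 14/20 = 70.0%, outside 40.5–53.0% ✗ — fails.
Candidate 4 (20 nt, A=2 T=9 G=4 C=5): length 20 ✓; GC 9/20 = 45.0% ✓ — passes.
Candidate 5 (23 nt, A=2 T=9 G=3 C=9): length 23 ✓; GC 12/23 = 52.2% ✓ — passes.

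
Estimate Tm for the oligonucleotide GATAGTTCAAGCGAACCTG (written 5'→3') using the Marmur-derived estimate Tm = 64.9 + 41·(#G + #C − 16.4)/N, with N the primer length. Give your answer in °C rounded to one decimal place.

Base counts: A=6, T=4, G=5, C=4; G+C = 9, N = 19.
Tm = 64.9 + 41·(9 − 16.4)/19 = 64.9 + -303.40/19 = 48.9°C.

48.9°C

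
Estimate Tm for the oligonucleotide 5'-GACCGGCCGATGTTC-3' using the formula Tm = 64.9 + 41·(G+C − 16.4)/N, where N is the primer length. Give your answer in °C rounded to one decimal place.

Base counts: A=2, T=3, G=5, C=5; G+C = 10, N = 15.
Tm = 64.9 + 41·(10 − 16.4)/15 = 64.9 + -262.40/15 = 47.4°C.

47.4°C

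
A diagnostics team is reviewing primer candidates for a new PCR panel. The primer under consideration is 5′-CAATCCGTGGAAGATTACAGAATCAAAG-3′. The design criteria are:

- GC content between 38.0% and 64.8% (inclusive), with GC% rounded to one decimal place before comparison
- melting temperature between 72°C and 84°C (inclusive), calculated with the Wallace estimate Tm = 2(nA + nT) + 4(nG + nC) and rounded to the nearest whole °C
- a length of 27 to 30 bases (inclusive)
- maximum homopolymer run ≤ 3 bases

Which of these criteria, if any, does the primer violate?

Base counts: A=12, T=5, G=6, C=5 (length 28).
GC content: GC 11/28 = 39.3% ✓
Tm: Tm = 2·17 + 4·11 = 78°C ✓
length: length 28 ✓
homopolymer run: longest run = 3 ✓

Meets all criteria.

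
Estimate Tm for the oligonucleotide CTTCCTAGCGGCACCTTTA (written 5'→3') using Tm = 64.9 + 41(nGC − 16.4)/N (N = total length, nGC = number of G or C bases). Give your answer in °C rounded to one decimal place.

51.1°C

Base counts: A=3, T=6, G=3, C=7; G+C = 10, N = 19.
Tm = 64.9 + 41·(10 − 16.4)/19 = 64.9 + -262.40/19 = 51.1°C.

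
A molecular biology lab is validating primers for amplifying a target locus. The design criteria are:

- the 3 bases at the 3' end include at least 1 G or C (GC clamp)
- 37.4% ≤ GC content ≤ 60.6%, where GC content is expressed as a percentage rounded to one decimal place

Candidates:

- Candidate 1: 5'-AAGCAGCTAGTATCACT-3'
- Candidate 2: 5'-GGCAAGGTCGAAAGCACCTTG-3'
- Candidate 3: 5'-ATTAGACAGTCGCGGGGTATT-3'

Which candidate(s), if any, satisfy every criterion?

Candidate 1 (17 nt, A=6 T=4 G=3 C=4): 3' end ACT has 1 G/C ✓; GC 7/17 = 41.2% ✓ — passes.
Candidate 2 (21 nt, A=6 T=3 G=7 C=5): 3' end TTG has 1 G/C ✓; GC 12/21 = 57.1% ✓ — passes.
Candidate 3 (21 nt, A=5 T=6 G=7 C=3): 3' end ATT has 0 G/C, need ≥1 ✗; GC 10/21 = 47.6% ✓ — fails.

Candidate 1 and Candidate 2.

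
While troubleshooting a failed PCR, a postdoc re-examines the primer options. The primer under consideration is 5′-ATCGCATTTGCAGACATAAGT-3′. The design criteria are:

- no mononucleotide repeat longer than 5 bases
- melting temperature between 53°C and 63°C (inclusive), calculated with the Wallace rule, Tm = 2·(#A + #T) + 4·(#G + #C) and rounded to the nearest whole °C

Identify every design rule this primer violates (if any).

Meets all criteria.

Base counts: A=7, T=6, G=4, C=4 (length 21).
homopolymer run: longest run = 3 ✓
Tm: Tm = 2·13 + 4·8 = 58°C ✓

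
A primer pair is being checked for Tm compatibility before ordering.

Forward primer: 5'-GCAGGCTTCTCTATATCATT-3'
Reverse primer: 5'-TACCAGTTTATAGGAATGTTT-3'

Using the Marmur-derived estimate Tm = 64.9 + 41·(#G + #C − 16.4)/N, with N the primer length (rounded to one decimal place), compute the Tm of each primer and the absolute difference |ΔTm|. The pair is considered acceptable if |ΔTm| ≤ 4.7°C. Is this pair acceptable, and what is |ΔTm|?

Forward: G+C = 8, N = 20 → Tm = 64.9 + 41·(8 − 16.4)/20 = 47.7°C.
Reverse: G+C = 6, N = 21 → Tm = 64.9 + 41·(6 − 16.4)/21 = 44.6°C.
|ΔTm| = |47.7 − 44.6| = 3.1°C, ≤ 4.7°C.

|ΔTm| = 3.1°C; the pair is acceptable.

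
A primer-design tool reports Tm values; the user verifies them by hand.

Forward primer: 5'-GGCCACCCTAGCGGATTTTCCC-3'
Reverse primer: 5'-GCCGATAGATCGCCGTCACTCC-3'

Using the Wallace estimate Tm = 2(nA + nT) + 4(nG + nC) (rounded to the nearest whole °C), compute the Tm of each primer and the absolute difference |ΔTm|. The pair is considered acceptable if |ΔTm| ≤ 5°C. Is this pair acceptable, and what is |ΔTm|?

|ΔTm| = 0°C; the pair is acceptable.

Forward: A=3 T=5 G=5 C=9 → Tm = 2·8 + 4·14 = 72°C.
Reverse: A=4 T=4 G=5 C=9 → Tm = 2·8 + 4·14 = 72°C.
|ΔTm| = |72 − 72| = 0°C, ≤ 5°C.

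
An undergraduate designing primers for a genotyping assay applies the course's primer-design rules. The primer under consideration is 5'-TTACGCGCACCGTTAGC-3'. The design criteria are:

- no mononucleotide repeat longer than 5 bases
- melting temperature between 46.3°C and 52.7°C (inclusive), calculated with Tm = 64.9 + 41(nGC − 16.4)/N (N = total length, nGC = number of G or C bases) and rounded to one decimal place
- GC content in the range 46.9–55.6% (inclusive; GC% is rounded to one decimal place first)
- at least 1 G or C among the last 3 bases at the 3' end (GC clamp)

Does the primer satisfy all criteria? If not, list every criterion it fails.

Fails: GC content.

Base counts: A=3, T=4, G=4, C=6 (length 17).
homopolymer run: longest run = 2 ✓
Tm: Tm = 64.9 + 41·(10 − 16.4)/17 = 49.5°C ✓
GC content: GC 10/17 = 58.8%, outside 46.9–55.6% ✗
GC clamp: 3' end AGC has 2 G/C ✓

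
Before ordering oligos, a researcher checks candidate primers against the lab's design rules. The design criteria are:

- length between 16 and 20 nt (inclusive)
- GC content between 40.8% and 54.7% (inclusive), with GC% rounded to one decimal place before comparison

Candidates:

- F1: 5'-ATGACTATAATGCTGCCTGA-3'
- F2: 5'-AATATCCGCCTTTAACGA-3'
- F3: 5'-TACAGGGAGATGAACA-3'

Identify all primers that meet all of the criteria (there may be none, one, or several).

F3 only.

F1 (20 nt, A=6 T=6 G=4 C=4): length 20 ✓; GC 8/20 = 40.0%, outside 40.8–54.7% ✗ — fails.
F2 (18 nt, A=6 T=5 G=2 C=5): length 18 ✓; GC 7/18 = 38.9%, outside 40.8–54.7% ✗ — fails.
F3 (16 nt, A=7 T=2 G=5 C=2): length 16 ✓; GC 7/16 = 43.8% ✓ — passes.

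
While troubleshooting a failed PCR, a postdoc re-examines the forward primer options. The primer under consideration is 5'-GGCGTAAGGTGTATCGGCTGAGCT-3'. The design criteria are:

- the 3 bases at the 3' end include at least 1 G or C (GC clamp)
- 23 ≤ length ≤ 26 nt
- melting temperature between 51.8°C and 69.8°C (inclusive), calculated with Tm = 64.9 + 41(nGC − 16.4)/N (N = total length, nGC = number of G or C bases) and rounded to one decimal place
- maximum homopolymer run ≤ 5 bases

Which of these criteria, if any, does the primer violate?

Base counts: A=4, T=6, G=10, C=4 (length 24).
GC clamp: 3' end GCT has 2 G/C ✓
length: length 24 ✓
Tm: Tm = 64.9 + 41·(14 − 16.4)/24 = 60.8°C ✓
homopolymer run: longest run = 2 ✓

Meets all criteria.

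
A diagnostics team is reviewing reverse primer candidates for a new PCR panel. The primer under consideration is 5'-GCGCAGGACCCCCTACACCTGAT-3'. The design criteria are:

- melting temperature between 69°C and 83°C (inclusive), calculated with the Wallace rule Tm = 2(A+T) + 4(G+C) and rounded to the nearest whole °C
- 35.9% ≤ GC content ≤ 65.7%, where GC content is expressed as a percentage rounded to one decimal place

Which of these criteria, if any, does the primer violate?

Meets all criteria.

Base counts: A=5, T=3, G=5, C=10 (length 23).
Tm: Tm = 2·8 + 4·15 = 76°C ✓
GC content: GC 15/23 = 65.2% ✓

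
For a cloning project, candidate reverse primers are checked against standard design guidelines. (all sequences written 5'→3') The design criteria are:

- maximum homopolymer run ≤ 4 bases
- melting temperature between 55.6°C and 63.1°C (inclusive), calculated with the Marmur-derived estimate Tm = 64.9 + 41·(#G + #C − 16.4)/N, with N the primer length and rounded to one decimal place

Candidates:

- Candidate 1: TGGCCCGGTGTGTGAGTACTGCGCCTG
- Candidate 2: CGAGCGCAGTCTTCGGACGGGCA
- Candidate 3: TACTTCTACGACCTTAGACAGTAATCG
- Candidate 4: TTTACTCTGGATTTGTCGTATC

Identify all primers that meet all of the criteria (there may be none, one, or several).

Candidate 3 only.

Candidate 1 (27 nt, A=2 T=7 G=11 C=7): longest run = 3 ✓; Tm = 64.9 + 41·(18 − 16.4)/27 = 67.3°C, outside 55.6–63.1°C ✗ — fails.
Candidate 2 (23 nt, A=4 T=3 G=9 C=7): longest run = 3 ✓; Tm = 64.9 + 41·(16 − 16.4)/23 = 64.2°C, outside 55.6–63.1°C ✗ — fails.
Candidate 3 (27 nt, A=8 T=8 G=4 C=7): longest run = 2 ✓; Tm = 64.9 + 41·(11 − 16.4)/27 = 56.7°C ✓ — passes.
Candidate 4 (22 nt, A=3 T=11 G=4 C=4): longest run = 3 ✓; Tm = 64.9 + 41·(8 − 16.4)/22 = 49.2°C, outside 55.6–63.1°C ✗ — fails.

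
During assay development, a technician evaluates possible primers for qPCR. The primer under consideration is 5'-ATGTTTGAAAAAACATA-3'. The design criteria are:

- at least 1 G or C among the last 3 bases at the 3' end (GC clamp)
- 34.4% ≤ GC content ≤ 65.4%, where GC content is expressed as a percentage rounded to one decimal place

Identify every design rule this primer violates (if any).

Base counts: A=9, T=5, G=2, C=1 (length 17).
GC clamp: 3' end ATA has 0 G/C, need ≥1 ✗
GC content: GC 3/17 = 17.6%, outside 34.4–65.4% ✗

Fails: GC clamp, GC content.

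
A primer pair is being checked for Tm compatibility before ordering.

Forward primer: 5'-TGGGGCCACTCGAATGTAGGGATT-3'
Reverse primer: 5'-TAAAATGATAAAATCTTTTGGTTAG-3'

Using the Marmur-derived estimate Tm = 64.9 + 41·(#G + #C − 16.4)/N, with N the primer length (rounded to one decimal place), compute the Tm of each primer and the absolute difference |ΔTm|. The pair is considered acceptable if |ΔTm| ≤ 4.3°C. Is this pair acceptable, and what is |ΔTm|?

Forward: G+C = 13, N = 24 → Tm = 64.9 + 41·(13 − 16.4)/24 = 59.1°C.
Reverse: G+C = 5, N = 25 → Tm = 64.9 + 41·(5 − 16.4)/25 = 46.2°C.
|ΔTm| = |59.1 − 46.2| = 12.9°C, > 4.3°C.

|ΔTm| = 12.9°C; the pair is not acceptable.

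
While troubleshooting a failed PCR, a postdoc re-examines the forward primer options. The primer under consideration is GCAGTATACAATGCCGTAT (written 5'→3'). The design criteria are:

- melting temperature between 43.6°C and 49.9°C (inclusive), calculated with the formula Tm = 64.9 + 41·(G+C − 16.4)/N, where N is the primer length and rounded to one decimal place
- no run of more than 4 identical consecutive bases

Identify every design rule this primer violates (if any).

Meets all criteria.

Base counts: A=6, T=5, G=4, C=4 (length 19).
Tm: Tm = 64.9 + 41·(8 − 16.4)/19 = 46.8°C ✓
homopolymer run: longest run = 2 ✓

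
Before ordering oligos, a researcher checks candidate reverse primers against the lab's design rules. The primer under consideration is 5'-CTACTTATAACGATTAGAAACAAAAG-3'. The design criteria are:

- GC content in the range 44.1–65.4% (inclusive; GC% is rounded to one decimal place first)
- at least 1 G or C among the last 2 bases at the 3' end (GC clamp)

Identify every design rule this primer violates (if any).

Base counts: A=13, T=6, G=3, C=4 (length 26).
GC content: GC 7/26 = 26.9%, outside 44.1–65.4% ✗
GC clamp: 3' end AG has 1 G/C ✓

Fails: GC content.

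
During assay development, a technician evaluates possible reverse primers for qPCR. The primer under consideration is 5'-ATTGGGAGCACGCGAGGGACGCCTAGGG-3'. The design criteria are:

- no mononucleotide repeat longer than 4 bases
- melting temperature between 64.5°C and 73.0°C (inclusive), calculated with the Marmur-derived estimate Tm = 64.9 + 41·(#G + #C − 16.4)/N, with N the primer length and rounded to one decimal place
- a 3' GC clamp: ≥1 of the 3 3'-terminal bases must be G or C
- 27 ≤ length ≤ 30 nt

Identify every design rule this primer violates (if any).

Base counts: A=6, T=3, G=13, C=6 (length 28).
homopolymer run: longest run = 3 ✓
Tm: Tm = 64.9 + 41·(19 − 16.4)/28 = 68.7°C ✓
GC clamp: 3' end GGG has 3 G/C ✓
length: length 28 ✓

Meets all criteria.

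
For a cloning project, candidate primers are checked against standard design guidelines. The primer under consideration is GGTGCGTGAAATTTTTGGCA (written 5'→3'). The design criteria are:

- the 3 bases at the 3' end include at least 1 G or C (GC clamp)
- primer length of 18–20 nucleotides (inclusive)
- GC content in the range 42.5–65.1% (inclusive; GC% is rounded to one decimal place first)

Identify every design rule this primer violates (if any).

Base counts: A=4, T=7, G=7, C=2 (length 20).
GC clamp: 3' end GCA has 2 G/C ✓
length: length 20 ✓
GC content: GC 9/20 = 45.0% ✓

Meets all criteria.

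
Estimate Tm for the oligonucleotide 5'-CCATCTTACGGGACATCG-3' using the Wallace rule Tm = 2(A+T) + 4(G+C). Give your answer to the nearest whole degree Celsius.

56°C

Base counts: A=4, T=4, G=4, C=6 (length 18).
Tm = 2·(4+4) + 4·(4+6) = 2·8 + 4·10 = 16 + 40 = 56°C.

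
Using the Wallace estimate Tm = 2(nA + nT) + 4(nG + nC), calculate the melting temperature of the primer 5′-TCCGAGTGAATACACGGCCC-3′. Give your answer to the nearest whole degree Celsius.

64°C

Base counts: A=5, T=3, G=5, C=7 (length 20).
Tm = 2·(5+3) + 4·(5+7) = 2·8 + 4·12 = 16 + 48 = 64°C.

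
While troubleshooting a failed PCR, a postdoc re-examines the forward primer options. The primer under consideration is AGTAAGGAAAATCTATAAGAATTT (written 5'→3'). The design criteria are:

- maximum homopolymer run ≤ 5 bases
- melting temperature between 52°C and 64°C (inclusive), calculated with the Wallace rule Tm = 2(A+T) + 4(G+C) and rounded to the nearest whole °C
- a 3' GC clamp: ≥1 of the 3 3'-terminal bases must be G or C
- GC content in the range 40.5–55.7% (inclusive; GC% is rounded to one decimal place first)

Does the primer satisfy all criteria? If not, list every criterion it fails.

Base counts: A=12, T=7, G=4, C=1 (length 24).
homopolymer run: longest run = 4 ✓
Tm: Tm = 2·19 + 4·5 = 58°C ✓
GC clamp: 3' end TTT has 0 G/C, need ≥1 ✗
GC content: GC 5/24 = 20.8%, outside 40.5–55.7% ✗

Fails: GC clamp, GC content.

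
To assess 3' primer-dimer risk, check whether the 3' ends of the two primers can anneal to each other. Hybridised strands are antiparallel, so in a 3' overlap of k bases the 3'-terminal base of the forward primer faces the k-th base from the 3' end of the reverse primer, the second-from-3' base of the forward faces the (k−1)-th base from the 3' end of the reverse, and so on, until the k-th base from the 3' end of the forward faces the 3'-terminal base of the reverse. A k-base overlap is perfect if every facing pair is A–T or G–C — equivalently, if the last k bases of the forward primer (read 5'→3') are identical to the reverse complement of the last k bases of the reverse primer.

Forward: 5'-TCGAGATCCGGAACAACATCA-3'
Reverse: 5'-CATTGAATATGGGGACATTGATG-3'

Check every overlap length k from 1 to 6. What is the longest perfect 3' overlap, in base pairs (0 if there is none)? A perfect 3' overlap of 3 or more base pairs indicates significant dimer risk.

Longest perfect overlap: 5 complementary base pairs; significant dimer risk (threshold 3).

Last 6 bases (5'→3') — forward …ACATCA, reverse …TTGATG.
Reverse complement of the reverse primer's last 6 bases: CATCAA; its first k bases are the reverse complement of the reverse primer's last k bases, so a perfect k-base overlap needs the forward primer's last k bases to equal them.
Comparing (forward last k vs required): k=1: A vs C ✗; k=2: CA vs CA ✓; k=3: TCA vs CAT ✗; k=4: ATCA vs CATC ✗; k=5: CATCA vs CATCA ✓; k=6: ACATCA vs CATCAA ✗.
Perfect overlaps at k = 2, 5; the largest is 5.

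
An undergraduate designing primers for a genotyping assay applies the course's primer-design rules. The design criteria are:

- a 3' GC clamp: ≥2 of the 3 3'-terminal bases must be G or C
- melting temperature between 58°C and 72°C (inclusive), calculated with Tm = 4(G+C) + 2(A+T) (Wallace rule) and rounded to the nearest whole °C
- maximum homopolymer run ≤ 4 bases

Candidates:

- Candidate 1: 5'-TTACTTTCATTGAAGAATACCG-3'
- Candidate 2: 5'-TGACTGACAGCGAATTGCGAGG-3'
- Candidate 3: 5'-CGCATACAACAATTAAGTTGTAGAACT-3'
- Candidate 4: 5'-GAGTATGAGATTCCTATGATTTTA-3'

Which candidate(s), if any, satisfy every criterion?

Candidate 1 and Candidate 2.

Candidate 1 (22 nt, A=7 T=8 G=3 C=4): 3' end CCG has 3 G/C ✓; Tm = 2·15 + 4·7 = 58°C ✓; longest run = 3 ✓ — passes.
Candidate 2 (22 nt, A=6 T=4 G=8 C=4): 3' end AGG has 2 G/C ✓; Tm = 2·10 + 4·12 = 68°C ✓; longest run = 2 ✓ — passes.
Candidate 3 (27 nt, A=11 T=7 G=4 C=5): 3' end ACT has 1 G/C, need ≥2 ✗; Tm = 2·18 + 4·9 = 72°C ✓; longest run = 2 ✓ — fails.
Candidate 4 (24 nt, A=7 T=10 G=5 C=2): 3' end TTA has 0 G/C, need ≥2 ✗; Tm = 2·17 + 4·7 = 62°C ✓; longest run = 4 ✓ — fails.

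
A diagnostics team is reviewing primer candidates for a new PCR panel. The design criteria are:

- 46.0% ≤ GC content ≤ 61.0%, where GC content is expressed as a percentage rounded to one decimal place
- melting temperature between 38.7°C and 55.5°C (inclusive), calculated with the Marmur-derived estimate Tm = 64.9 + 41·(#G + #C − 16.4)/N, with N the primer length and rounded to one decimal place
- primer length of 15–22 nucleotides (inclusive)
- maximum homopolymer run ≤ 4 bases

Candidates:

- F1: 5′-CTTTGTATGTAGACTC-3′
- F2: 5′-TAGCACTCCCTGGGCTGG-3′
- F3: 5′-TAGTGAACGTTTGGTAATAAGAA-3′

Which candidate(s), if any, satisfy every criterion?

None of the candidates satisfy all criteria.

F1 (16 nt, A=3 T=7 G=3 C=3): GC 6/16 = 37.5%, outside 46.0–61.0% ✗; Tm = 64.9 + 41·(6 − 16.4)/16 = 38.3°C, outside 38.7–55.5°C ✗; length 16 ✓; longest run = 3 ✓ — fails.
F2 (18 nt, A=2 T=4 G=6 C=6): GC 12/18 = 66.7%, outside 46.0–61.0% ✗; Tm = 64.9 + 41·(12 − 16.4)/18 = 54.9°C ✓; length 18 ✓; longest run = 3 ✓ — fails.
F3 (23 nt, A=9 T=7 G=6 C=1): GC 7/23 = 30.4%, outside 46.0–61.0% ✗; Tm = 64.9 + 41·(7 − 16.4)/23 = 48.1°C ✓; length 23, outside 15–22 ✗; longest run = 3 ✓ — fails.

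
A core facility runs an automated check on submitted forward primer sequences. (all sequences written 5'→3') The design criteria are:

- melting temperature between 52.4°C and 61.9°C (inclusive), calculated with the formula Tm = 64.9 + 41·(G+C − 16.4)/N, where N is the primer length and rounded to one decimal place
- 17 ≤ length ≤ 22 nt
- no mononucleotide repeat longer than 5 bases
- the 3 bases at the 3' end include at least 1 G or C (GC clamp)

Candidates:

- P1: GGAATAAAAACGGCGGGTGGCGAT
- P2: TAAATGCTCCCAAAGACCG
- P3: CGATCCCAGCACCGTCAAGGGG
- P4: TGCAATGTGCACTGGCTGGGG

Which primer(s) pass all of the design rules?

P1 (24 nt, A=8 T=3 G=10 C=3): Tm = 64.9 + 41·(13 − 16.4)/24 = 59.1°C ✓; length 24, outside 17–22 ✗; longest run = 5 ✓; 3' end GAT has 1 G/C ✓ — fails.
P2 (19 nt, A=7 T=3 G=3 C=6): Tm = 64.9 + 41·(9 − 16.4)/19 = 48.9°C, outside 52.4–61.9°C ✗; length 19 ✓; longest run = 3 ✓; 3' end CCG has 3 G/C ✓ — fails.
P3 (22 nt, A=5 T=2 G=7 C=8): Tm = 64.9 + 41·(15 − 16.4)/22 = 62.3°C, outside 52.4–61.9°C ✗; length 22 ✓; longest run = 4 ✓; 3' end GGG has 3 G/C ✓ — fails.
P4 (21 nt, A=3 T=5 G=9 C=4): Tm = 64.9 + 41·(13 − 16.4)/21 = 58.3°C ✓; length 21 ✓; longest run = 4 ✓; 3' end GGG has 3 G/C ✓ — passes.

P4 only.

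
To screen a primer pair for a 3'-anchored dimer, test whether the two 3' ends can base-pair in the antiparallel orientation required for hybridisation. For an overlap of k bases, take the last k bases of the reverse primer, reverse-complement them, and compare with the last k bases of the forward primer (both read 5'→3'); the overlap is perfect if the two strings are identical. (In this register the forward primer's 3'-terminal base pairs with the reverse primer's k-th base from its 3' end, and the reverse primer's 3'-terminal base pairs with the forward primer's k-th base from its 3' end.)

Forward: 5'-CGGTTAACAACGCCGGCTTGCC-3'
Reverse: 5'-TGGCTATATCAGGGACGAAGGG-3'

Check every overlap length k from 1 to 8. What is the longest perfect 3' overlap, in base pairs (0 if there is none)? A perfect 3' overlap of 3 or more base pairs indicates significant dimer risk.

Longest perfect overlap: 2 complementary base pairs; below the dimer-risk threshold (threshold 3).

Last 8 bases (5'→3') — forward …GGCTTGCC, reverse …ACGAAGGG.
Reverse complement of the reverse primer's last 8 bases: CCCTTCGT; its first k bases are the reverse complement of the reverse primer's last k bases, so a perfect k-base overlap needs the forward primer's last k bases to equal them.
Comparing (forward last k vs required): k=1: C vs C ✓; k=2: CC vs CC ✓; k=3: GCC vs CCC ✗; k=4: TGCC vs CCCT ✗; k=5: TTGCC vs CCCTT ✗; k=6: CTTGCC vs CCCTTC ✗; k=7: GCTTGCC vs CCCTTCG ✗; k=8: GGCTTGCC vs CCCTTCGT ✗.
Perfect overlaps at k = 1, 2; the largest is 2.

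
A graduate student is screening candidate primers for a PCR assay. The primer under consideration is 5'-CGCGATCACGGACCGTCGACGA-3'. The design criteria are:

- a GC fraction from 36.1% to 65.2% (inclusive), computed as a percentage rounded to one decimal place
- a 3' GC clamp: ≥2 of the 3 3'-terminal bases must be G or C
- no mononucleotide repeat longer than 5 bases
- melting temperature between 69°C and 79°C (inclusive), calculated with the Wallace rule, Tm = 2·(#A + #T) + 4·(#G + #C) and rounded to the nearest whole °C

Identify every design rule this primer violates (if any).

Base counts: A=5, T=2, G=7, C=8 (length 22).
GC content: GC 15/22 = 68.2%, outside 36.1–65.2% ✗
GC clamp: 3' end CGA has 2 G/C ✓
homopolymer run: longest run = 2 ✓
Tm: Tm = 2·7 + 4·15 = 74°C ✓

Fails: GC content.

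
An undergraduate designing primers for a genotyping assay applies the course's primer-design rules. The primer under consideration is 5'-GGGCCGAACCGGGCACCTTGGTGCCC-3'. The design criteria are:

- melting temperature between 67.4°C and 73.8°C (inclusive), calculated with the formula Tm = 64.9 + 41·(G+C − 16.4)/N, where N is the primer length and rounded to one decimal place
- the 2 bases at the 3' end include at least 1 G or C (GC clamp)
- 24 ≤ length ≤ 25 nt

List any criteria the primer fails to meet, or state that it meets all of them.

Base counts: A=3, T=3, G=10, C=10 (length 26).
Tm: Tm = 64.9 + 41·(20 − 16.4)/26 = 70.6°C ✓
GC clamp: 3' end CC has 2 G/C ✓
length: length 26, outside 24–25 ✗

Fails: length.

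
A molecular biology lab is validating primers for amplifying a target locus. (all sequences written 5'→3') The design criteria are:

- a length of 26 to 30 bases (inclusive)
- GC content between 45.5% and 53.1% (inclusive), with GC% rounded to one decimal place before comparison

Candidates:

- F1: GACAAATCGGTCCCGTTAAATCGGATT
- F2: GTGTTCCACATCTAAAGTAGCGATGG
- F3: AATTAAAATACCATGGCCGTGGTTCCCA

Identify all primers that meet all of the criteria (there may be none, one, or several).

F2 only.

F1 (27 nt, A=8 T=7 G=6 C=6): length 27 ✓; GC 12/27 = 44.4%, outside 45.5–53.1% ✗ — fails.
F2 (26 nt, A=7 T=7 G=7 C=5): length 26 ✓; GC 12/26 = 46.2% ✓ — passes.
F3 (28 nt, A=9 T=7 G=5 C=7): length 28 ✓; GC 12/28 = 42.9%, outside 45.5–53.1% ✗ — fails.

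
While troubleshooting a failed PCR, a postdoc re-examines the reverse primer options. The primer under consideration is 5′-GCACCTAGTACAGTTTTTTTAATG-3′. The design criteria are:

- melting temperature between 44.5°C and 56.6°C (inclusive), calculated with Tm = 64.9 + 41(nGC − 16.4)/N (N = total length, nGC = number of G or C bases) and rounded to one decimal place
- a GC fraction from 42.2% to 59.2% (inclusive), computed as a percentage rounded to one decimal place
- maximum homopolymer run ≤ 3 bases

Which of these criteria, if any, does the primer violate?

Base counts: A=6, T=10, G=4, C=4 (length 24).
Tm: Tm = 64.9 + 41·(8 − 16.4)/24 = 50.6°C ✓
GC content: GC 8/24 = 33.3%, outside 42.2–59.2% ✗
homopolymer run: longest run = 7, exceeds 3 ✗

Fails: GC content, homopolymer run.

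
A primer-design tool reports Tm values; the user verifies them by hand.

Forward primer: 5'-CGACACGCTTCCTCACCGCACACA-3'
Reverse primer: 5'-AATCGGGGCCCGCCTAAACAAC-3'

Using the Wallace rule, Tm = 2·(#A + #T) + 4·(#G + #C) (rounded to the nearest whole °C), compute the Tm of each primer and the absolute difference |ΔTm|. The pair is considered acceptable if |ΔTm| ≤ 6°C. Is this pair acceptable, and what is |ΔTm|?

Forward: A=6 T=3 G=3 C=12 → Tm = 2·9 + 4·15 = 78°C.
Reverse: A=7 T=2 G=5 C=8 → Tm = 2·9 + 4·13 = 70°C.
|ΔTm| = |78 − 70| = 8°C, > 6°C.

|ΔTm| = 8°C; the pair is not acceptable.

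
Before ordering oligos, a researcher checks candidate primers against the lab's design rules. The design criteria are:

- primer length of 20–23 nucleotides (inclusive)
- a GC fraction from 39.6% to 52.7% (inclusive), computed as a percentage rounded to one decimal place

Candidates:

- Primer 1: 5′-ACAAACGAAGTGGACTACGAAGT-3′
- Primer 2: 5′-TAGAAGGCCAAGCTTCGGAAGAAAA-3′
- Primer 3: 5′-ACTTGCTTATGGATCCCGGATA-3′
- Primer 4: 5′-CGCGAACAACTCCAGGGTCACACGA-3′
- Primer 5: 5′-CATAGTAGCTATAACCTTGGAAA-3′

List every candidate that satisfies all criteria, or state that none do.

Primer 1 (23 nt, A=10 T=3 G=6 C=4): length 23 ✓; GC 10/23 = 43.5% ✓ — passes.
Primer 2 (25 nt, A=11 T=3 G=7 C=4): length 25, outside 20–23 ✗; GC 11/25 = 44.0% ✓ — fails.
Primer 3 (22 nt, A=5 T=7 G=5 C=5): length 22 ✓; GC 10/22 = 45.5% ✓ — passes.
Primer 4 (25 nt, A=8 T=2 G=6 C=9): length 25, outside 20–23 ✗; GC 15/25 = 60.0%, outside 39.6–52.7% ✗ — fails.
Primer 5 (23 nt, A=9 T=6 G=4 C=4): length 23 ✓; GC 8/23 = 34.8%, outside 39.6–52.7% ✗ — fails.

Primer 1 and Primer 3.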